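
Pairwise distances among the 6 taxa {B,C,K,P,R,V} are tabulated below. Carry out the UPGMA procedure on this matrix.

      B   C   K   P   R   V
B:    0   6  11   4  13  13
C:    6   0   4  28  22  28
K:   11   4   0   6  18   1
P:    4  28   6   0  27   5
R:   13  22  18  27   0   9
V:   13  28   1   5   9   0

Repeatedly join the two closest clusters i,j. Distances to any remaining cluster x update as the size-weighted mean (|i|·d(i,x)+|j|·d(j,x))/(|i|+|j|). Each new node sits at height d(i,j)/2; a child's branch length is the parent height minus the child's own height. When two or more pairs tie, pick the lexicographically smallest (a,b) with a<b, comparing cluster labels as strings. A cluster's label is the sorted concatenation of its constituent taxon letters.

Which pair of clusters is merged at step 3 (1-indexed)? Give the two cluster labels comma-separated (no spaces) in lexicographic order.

BP,KV

step 1: merge (K,V) at d=1; branch lengths K→1/2, V→1/2; new cluster KV
  updated: d(B,KV)=12, d(C,KV)=16, d(KV,P)=11/2, d(KV,R)=27/2
step 2: merge (B,P) at d=4; branch lengths B→2, P→2; new cluster BP
  updated: d(BP,C)=17, d(BP,KV)=35/4, d(BP,R)=20
step 3: merge (BP,KV) at d=35/4; branch lengths BP→19/8, KV→31/8; new cluster BKPV
  updated: d(BKPV,C)=33/2, d(BKPV,R)=67/4
step 4: merge (BKPV,C) at d=33/2; branch lengths BKPV→31/8, C→33/4; new cluster BCKPV
  updated: d(BCKPV,R)=89/5
step 5: merge (BCKPV,R) at d=89/5; branch lengths BCKPV→13/20, R→89/10; new cluster BCKPRV
final tree: ((((B:2,P:2):19/8,(K:1/2,V:1/2):31/8):31/8,C:33/4):13/20,R:89/10)
total length: 1317/40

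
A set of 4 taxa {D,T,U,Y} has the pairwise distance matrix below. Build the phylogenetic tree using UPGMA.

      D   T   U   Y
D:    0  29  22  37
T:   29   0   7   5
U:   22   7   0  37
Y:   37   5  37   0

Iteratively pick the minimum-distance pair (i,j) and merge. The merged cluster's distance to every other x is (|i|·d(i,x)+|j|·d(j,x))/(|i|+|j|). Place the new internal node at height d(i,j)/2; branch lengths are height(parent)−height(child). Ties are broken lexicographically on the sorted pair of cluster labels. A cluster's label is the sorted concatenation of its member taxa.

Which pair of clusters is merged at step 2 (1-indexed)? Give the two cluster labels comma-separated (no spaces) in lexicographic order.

D,U

iteration 1: select T,Y (d=5); attach at lengths (5/2, 5/2); label the merged cluster TY
  updated: d(D,TY)=33, d(TY,U)=22
iteration 2: select D,U (d=22); attach at lengths (11, 11); label the merged cluster DU
  updated: d(DU,TY)=55/2
iteration 3: select DU,TY (d=55/2); attach at lengths (11/4, 45/4); label the merged cluster DTUY
final tree: ((D:11,U:11):11/4,(T:5/2,Y:5/2):45/4)
total length: 41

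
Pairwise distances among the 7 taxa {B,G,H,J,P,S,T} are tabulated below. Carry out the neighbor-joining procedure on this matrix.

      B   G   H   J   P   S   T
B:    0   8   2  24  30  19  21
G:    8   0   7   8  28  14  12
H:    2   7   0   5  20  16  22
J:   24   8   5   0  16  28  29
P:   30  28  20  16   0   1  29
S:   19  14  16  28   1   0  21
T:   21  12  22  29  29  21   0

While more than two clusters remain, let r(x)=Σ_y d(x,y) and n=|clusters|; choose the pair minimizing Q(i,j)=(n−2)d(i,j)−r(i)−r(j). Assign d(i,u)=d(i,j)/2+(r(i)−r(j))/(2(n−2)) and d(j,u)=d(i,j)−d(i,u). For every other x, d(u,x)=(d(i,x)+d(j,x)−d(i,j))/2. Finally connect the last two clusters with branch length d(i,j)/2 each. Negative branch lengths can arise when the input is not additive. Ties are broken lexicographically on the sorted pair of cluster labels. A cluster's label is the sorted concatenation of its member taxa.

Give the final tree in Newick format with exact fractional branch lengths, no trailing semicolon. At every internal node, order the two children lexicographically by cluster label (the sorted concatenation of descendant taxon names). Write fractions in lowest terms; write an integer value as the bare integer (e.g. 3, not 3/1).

1. join P+S (d=1, Q=-218) ⇒ PS; edges |P|=3, |S|=-2
  updated: d(B,PS)=24, d(G,PS)=41/2, d(H,PS)=35/2, d(J,PS)=43/2, d(PS,T)=49/2
2. join B+H (d=2, Q=-249/2) ⇒ BH; edges |B|=67/16, |H|=-35/16
  updated: d(BH,G)=13/2, d(BH,J)=27/2, d(BH,PS)=79/4, d(BH,T)=41/2
3. join PS+T (d=49/2, Q=-395/4) ⇒ PST; edges |PS|=295/24, |T|=293/24
  updated: d(BH,PST)=63/8, d(G,PST)=4, d(J,PST)=13
4. join BH+PST (d=63/8, Q=-37) ⇒ BHPST; edges |BH|=75/16, |PST|=51/16
  updated: d(BHPST,G)=21/16, d(BHPST,J)=149/16
5. join BHPST+G (d=21/16, Q=-149/8) ⇒ BGHPST; edges |BHPST|=21/16, |G|=0
  updated: d(BGHPST,J)=8
6. join BGHPST+J (d=8) ⇒ BGHJPST; edges |BGHPST|=4, |J|=4
final tree: ((((B:67/16,H:-35/16):75/16,((P:3,S:-2):295/24,T:293/24):51/16):21/16,G:0):4,J:4)
total length: 715/16

((((B:67/16,H:-35/16):75/16,((P:3,S:-2):295/24,T:293/24):51/16):21/16,G:0):4,J:4)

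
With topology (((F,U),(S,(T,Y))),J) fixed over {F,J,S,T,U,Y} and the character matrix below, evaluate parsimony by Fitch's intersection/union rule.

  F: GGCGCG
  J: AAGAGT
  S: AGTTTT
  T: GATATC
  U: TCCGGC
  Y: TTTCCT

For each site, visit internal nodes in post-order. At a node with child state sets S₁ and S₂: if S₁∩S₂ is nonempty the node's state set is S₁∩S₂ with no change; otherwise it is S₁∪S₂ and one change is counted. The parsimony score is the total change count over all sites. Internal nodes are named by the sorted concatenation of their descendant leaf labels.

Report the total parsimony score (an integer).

19

[col 0] FU: children F:{G}, U:{T} ∪→ {G,T}; cost 1
[col 0] TY: children T:{G}, Y:{T} ∪→ {G,T}; cost 1
[col 0] STY: children S:{A}, TY:{G,T} ∪→ {A,G,T}; cost 1
[col 0] FSTUY: children FU:{G,T}, STY:{A,G,T} ∩→ {G,T}; cost 0
[col 0] FJSTUY: children FSTUY:{G,T}, J:{A} ∪→ {A,G,T}; cost 1
[col 1] FU: children F:{G}, U:{C} ∪→ {C,G}; cost 1
[col 1] TY: children T:{A}, Y:{T} ∪→ {A,T}; cost 1
[col 1] STY: children S:{G}, TY:{A,T} ∪→ {A,G,T}; cost 1
[col 1] FSTUY: children FU:{C,G}, STY:{A,G,T} ∩→ {G}; cost 0
[col 1] FJSTUY: children FSTUY:{G}, J:{A} ∪→ {A,G}; cost 1
[col 2] FU: children F:{C}, U:{C} ∩→ {C}; cost 0
[col 2] TY: children T:{T}, Y:{T} ∩→ {T}; cost 0
[col 2] STY: children S:{T}, TY:{T} ∩→ {T}; cost 0
[col 2] FSTUY: children FU:{C}, STY:{T} ∪→ {C,T}; cost 1
[col 2] FJSTUY: children FSTUY:{C,T}, J:{G} ∪→ {C,G,T}; cost 1
[col 3] FU: children F:{G}, U:{G} ∩→ {G}; cost 0
[col 3] TY: children T:{A}, Y:{C} ∪→ {A,C}; cost 1
[col 3] STY: children S:{T}, TY:{A,C} ∪→ {A,C,T}; cost 1
[col 3] FSTUY: children FU:{G}, STY:{A,C,T} ∪→ {A,C,G,T}; cost 1
[col 3] FJSTUY: children FSTUY:{A,C,G,T}, J:{A} ∩→ {A}; cost 0
[col 4] FU: children F:{C}, U:{G} ∪→ {C,G}; cost 1
[col 4] TY: children T:{T}, Y:{C} ∪→ {C,T}; cost 1
[col 4] STY: children S:{T}, TY:{C,T} ∩→ {T}; cost 0
[col 4] FSTUY: children FU:{C,G}, STY:{T} ∪→ {C,G,T}; cost 1
[col 4] FJSTUY: children FSTUY:{C,G,T}, J:{G} ∩→ {G}; cost 0
[col 5] FU: children F:{G}, U:{C} ∪→ {C,G}; cost 1
[col 5] TY: children T:{C}, Y:{T} ∪→ {C,T}; cost 1
[col 5] STY: children S:{T}, TY:{C,T} ∩→ {T}; cost 0
[col 5] FSTUY: children FU:{C,G}, STY:{T} ∪→ {C,G,T}; cost 1
[col 5] FJSTUY: children FSTUY:{C,G,T}, J:{T} ∩→ {T}; cost 0
per-site changes: [4, 4, 2, 3, 3, 3]; total = 19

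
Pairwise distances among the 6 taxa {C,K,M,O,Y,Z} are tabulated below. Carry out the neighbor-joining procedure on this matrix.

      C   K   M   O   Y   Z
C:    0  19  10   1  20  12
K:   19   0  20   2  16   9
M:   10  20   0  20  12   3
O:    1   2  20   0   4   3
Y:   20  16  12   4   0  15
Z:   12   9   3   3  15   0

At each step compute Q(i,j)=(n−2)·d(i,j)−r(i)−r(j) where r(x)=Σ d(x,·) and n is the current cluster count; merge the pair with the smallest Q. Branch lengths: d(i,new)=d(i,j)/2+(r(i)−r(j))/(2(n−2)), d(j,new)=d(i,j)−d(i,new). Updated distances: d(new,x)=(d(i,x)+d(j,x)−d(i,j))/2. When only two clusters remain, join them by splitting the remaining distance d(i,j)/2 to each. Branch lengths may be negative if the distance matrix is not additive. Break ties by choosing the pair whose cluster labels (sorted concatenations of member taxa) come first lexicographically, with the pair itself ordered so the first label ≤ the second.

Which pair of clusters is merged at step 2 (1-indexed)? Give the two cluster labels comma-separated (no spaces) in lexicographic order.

C,MZ

iteration 1: select M,Z (d=3, Q=-95); attach at lengths (35/8, -11/8); label the merged cluster MZ
  updated: d(C,MZ)=19/2, d(K,MZ)=13, d(MZ,O)=10, d(MZ,Y)=12
iteration 2: select C,MZ (d=19/2, Q=-131/2); attach at lengths (67/12, 47/12); label the merged cluster CMZ
  updated: d(CMZ,K)=45/4, d(CMZ,O)=3/4, d(CMZ,Y)=45/4
iteration 3: select CMZ,Y (d=45/4, Q=-32); attach at lengths (29/8, 61/8); label the merged cluster CMYZ
  updated: d(CMYZ,K)=8, d(CMYZ,O)=-13/4
iteration 4: select CMYZ,K (d=8, Q=-27/4); attach at lengths (11/8, 53/8); label the merged cluster CKMYZ
  updated: d(CKMYZ,O)=-37/8
iteration 5: select CKMYZ,O (d=-37/8); attach at lengths (-37/16, -37/16); label the merged cluster CKMOYZ
final tree: ((((C:67/12,(M:35/8,Z:-11/8):47/12):29/8,Y:61/8):11/8,K:53/8):-37/16,O:-37/16)
total length: 217/8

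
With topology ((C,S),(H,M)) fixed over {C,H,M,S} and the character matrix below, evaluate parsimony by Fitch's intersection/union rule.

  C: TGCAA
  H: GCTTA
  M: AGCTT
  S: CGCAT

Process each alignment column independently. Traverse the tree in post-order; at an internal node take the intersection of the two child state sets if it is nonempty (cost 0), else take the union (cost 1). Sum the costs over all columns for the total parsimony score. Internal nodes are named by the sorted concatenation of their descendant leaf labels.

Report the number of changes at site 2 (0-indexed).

[col 0] CS: children C:{T}, S:{C} ∪→ {C,T}; cost 1
[col 0] HM: children H:{G}, M:{A} ∪→ {A,G}; cost 1
[col 0] CHMS: children CS:{C,T}, HM:{A,G} ∪→ {A,C,G,T}; cost 1
[col 1] CS: children C:{G}, S:{G} ∩→ {G}; cost 0
[col 1] HM: children H:{C}, M:{G} ∪→ {C,G}; cost 1
[col 1] CHMS: children CS:{G}, HM:{C,G} ∩→ {G}; cost 0
[col 2] CS: children C:{C}, S:{C} ∩→ {C}; cost 0
[col 2] HM: children H:{T}, M:{C} ∪→ {C,T}; cost 1
[col 2] CHMS: children CS:{C}, HM:{C,T} ∩→ {C}; cost 0
[col 3] CS: children C:{A}, S:{A} ∩→ {A}; cost 0
[col 3] HM: children H:{T}, M:{T} ∩→ {T}; cost 0
[col 3] CHMS: children CS:{A}, HM:{T} ∪→ {A,T}; cost 1
[col 4] CS: children C:{A}, S:{T} ∪→ {A,T}; cost 1
[col 4] HM: children H:{A}, M:{T} ∪→ {A,T}; cost 1
[col 4] CHMS: children CS:{A,T}, HM:{A,T} ∩→ {A,T}; cost 0
per-site changes: [3, 1, 1, 1, 2]; total = 8

1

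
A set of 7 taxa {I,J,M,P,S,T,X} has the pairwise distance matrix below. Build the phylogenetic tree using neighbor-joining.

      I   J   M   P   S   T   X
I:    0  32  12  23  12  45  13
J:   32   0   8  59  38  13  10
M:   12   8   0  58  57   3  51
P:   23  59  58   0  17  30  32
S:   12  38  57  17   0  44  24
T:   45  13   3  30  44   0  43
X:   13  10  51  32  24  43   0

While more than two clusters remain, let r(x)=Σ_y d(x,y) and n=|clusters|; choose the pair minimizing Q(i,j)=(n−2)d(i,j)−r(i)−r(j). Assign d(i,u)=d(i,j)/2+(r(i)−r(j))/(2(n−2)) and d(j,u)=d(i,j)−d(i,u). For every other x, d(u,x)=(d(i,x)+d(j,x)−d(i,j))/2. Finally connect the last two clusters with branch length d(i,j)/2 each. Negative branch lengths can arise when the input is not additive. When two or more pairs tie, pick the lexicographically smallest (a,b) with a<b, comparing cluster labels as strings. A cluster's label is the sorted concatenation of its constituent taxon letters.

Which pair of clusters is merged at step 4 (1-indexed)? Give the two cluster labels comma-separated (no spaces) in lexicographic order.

I,PS

step 1: merge (M,T) at d=3, Q=-352; branch lengths M→13/5, T→2/5; new cluster MT
  updated: d(I,MT)=27, d(J,MT)=9, d(MT,P)=85/2, d(MT,S)=49, d(MT,X)=91/2
step 2: merge (J,MT) at d=9, Q=-285; branch lengths J→11/8, MT→61/8; new cluster JMT
  updated: d(I,JMT)=25, d(JMT,P)=185/4, d(JMT,S)=39, d(JMT,X)=93/4
step 3: merge (P,S) at d=17, Q=-637/4; branch lengths P→103/8, S→33/8; new cluster PS
  updated: d(I,PS)=9, d(JMT,PS)=273/8, d(PS,X)=39/2
step 4: merge (I,PS) at d=9, Q=-733/8; branch lengths I→19/32, PS→269/32; new cluster IPS
  updated: d(IPS,JMT)=401/16, d(IPS,X)=47/4
step 5: merge (IPS,JMT) at d=401/16, Q=-961/16; branch lengths IPS→217/32, JMT→585/32; new cluster IJMPST
  updated: d(IJMPST,X)=159/32
step 6: merge (IJMPST,X) at d=159/32; branch lengths IJMPST→159/64, X→159/64; new cluster IJMPSTX
final tree: (((I:19/32,(P:103/8,S:33/8):269/32):217/32,(J:11/8,(M:13/5,T:2/5):61/8):585/32):159/64,X:159/64)
total length: 2177/32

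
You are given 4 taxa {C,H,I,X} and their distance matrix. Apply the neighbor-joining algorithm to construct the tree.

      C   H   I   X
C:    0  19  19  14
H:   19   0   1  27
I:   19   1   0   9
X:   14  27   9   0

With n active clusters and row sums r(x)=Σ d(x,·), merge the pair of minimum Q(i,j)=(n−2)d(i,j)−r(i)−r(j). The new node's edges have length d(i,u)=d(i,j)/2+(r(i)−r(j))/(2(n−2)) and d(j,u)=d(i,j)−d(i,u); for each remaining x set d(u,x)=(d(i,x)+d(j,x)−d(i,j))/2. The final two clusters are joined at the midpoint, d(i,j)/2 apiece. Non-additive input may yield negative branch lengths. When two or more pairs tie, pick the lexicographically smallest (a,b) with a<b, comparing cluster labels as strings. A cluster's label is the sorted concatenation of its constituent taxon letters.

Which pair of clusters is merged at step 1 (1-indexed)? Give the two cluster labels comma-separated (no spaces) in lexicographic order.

C,X

iteration 1: select C,X (d=14, Q=-74); attach at lengths (15/2, 13/2); label the merged cluster CX
  updated: d(CX,H)=16, d(CX,I)=7
iteration 2: select CX,H (d=16, Q=-24); attach at lengths (11, 5); label the merged cluster CHX
  updated: d(CHX,I)=-4
iteration 3: select CHX,I (d=-4); attach at lengths (-2, -2); label the merged cluster CHIX
final tree: (((C:15/2,X:13/2):11,H:5):-2,I:-2)
total length: 26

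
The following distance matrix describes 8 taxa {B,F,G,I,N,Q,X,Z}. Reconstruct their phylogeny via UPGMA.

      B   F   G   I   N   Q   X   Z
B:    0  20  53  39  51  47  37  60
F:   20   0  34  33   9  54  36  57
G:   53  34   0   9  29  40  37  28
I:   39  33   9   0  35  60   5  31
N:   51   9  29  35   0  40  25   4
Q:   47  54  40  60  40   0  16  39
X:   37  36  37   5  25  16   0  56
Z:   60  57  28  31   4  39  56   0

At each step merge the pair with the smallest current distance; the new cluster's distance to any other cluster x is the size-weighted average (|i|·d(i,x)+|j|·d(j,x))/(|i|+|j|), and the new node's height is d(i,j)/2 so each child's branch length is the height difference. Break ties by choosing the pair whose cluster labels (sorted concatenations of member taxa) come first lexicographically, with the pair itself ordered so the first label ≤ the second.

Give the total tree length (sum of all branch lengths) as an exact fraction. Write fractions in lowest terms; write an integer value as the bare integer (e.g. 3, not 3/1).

105

step 1: merge (N,Z) at d=4; branch lengths N→2, Z→2; new cluster NZ
  updated: d(B,NZ)=111/2, d(F,NZ)=33, d(G,NZ)=57/2, d(I,NZ)=33, d(NZ,Q)=79/2, d(NZ,X)=81/2
step 2: merge (I,X) at d=5; branch lengths I→5/2, X→5/2; new cluster IX
  updated: d(B,IX)=38, d(F,IX)=69/2, d(G,IX)=23, d(IX,NZ)=147/4, d(IX,Q)=38
step 3: merge (B,F) at d=20; branch lengths B→10, F→10; new cluster BF
  updated: d(BF,G)=87/2, d(BF,IX)=145/4, d(BF,NZ)=177/4, d(BF,Q)=101/2
step 4: merge (G,IX) at d=23; branch lengths G→23/2, IX→9; new cluster GIX
  updated: d(BF,GIX)=116/3, d(GIX,NZ)=34, d(GIX,Q)=116/3
step 5: merge (GIX,NZ) at d=34; branch lengths GIX→11/2, NZ→15; new cluster GINXZ
  updated: d(BF,GINXZ)=409/10, d(GINXZ,Q)=39
step 6: merge (GINXZ,Q) at d=39; branch lengths GINXZ→5/2, Q→39/2; new cluster GINQXZ
  updated: d(BF,GINQXZ)=85/2
step 7: merge (BF,GINQXZ) at d=85/2; branch lengths BF→45/4, GINQXZ→7/4; new cluster BFGINQXZ
final tree: ((B:10,F:10):45/4,(((G:23/2,(I:5/2,X:5/2):9):11/2,(N:2,Z:2):15):5/2,Q:39/2):7/4)
total length: 105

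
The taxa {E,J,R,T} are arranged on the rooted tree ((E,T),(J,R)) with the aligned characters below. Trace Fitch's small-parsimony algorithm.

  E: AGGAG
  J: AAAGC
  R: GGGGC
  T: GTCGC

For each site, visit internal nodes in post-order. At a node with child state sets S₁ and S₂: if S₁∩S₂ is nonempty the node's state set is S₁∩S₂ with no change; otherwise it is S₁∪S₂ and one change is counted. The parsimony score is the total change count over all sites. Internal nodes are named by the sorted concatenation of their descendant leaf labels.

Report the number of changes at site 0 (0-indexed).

2

site 0, node ET: E={A} ∪ T={G} → {A,G} (+1)
site 0, node JR: J={A} ∪ R={G} → {A,G} (+1)
site 0, node EJRT: ET={A,G} ∩ JR={A,G} → {A,G} (+0)
site 1, node ET: E={G} ∪ T={T} → {G,T} (+1)
site 1, node JR: J={A} ∪ R={G} → {A,G} (+1)
site 1, node EJRT: ET={G,T} ∩ JR={A,G} → {G} (+0)
site 2, node ET: E={G} ∪ T={C} → {C,G} (+1)
site 2, node JR: J={A} ∪ R={G} → {A,G} (+1)
site 2, node EJRT: ET={C,G} ∩ JR={A,G} → {G} (+0)
site 3, node ET: E={A} ∪ T={G} → {A,G} (+1)
site 3, node JR: J={G} ∩ R={G} → {G} (+0)
site 3, node EJRT: ET={A,G} ∩ JR={G} → {G} (+0)
site 4, node ET: E={G} ∪ T={C} → {C,G} (+1)
site 4, node JR: J={C} ∩ R={C} → {C} (+0)
site 4, node EJRT: ET={C,G} ∩ JR={C} → {C} (+0)
per-site changes: [2, 2, 2, 1, 1]; total = 8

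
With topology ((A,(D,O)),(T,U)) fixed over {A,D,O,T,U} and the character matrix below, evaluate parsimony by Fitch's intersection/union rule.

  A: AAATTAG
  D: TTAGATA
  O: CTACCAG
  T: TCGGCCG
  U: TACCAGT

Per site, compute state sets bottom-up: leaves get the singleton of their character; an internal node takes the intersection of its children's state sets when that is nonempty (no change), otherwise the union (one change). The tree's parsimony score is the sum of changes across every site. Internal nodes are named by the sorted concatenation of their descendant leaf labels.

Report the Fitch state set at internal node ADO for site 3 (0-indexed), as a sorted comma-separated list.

DO@0: {T} ∪ {C} = {C,T} (union, +1)
ADO@0: {A} ∪ {C,T} = {A,C,T} (union, +1)
TU@0: {T} ∩ {T} = {T} (intersection, +0)
ADOTU@0: {A,C,T} ∩ {T} = {T} (intersection, +0)
DO@1: {T} ∩ {T} = {T} (intersection, +0)
ADO@1: {A} ∪ {T} = {A,T} (union, +1)
TU@1: {C} ∪ {A} = {A,C} (union, +1)
ADOTU@1: {A,T} ∩ {A,C} = {A} (intersection, +0)
DO@2: {A} ∩ {A} = {A} (intersection, +0)
ADO@2: {A} ∩ {A} = {A} (intersection, +0)
TU@2: {G} ∪ {C} = {C,G} (union, +1)
ADOTU@2: {A} ∪ {C,G} = {A,C,G} (union, +1)
DO@3: {G} ∪ {C} = {C,G} (union, +1)
ADO@3: {T} ∪ {C,G} = {C,G,T} (union, +1)
TU@3: {G} ∪ {C} = {C,G} (union, +1)
ADOTU@3: {C,G,T} ∩ {C,G} = {C,G} (intersection, +0)
DO@4: {A} ∪ {C} = {A,C} (union, +1)
ADO@4: {T} ∪ {A,C} = {A,C,T} (union, +1)
TU@4: {C} ∪ {A} = {A,C} (union, +1)
ADOTU@4: {A,C,T} ∩ {A,C} = {A,C} (intersection, +0)
DO@5: {T} ∪ {A} = {A,T} (union, +1)
ADO@5: {A} ∩ {A,T} = {A} (intersection, +0)
TU@5: {C} ∪ {G} = {C,G} (union, +1)
ADOTU@5: {A} ∪ {C,G} = {A,C,G} (union, +1)
DO@6: {A} ∪ {G} = {A,G} (union, +1)
ADO@6: {G} ∩ {A,G} = {G} (intersection, +0)
TU@6: {G} ∪ {T} = {G,T} (union, +1)
ADOTU@6: {G} ∩ {G,T} = {G} (intersection, +0)
per-site changes: [2, 2, 2, 3, 3, 3, 2]; total = 17

C,G,T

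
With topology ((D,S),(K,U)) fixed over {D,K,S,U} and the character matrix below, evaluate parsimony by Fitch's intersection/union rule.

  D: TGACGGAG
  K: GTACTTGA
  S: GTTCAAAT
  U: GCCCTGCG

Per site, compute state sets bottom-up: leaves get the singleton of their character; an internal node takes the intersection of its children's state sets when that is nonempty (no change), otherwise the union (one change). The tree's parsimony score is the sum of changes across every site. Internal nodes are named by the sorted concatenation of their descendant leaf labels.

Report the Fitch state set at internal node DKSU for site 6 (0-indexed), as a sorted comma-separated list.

DS@0: {T} ∪ {G} = {G,T} (union, +1)
KU@0: {G} ∩ {G} = {G} (intersection, +0)
DKSU@0: {G,T} ∩ {G} = {G} (intersection, +0)
DS@1: {G} ∪ {T} = {G,T} (union, +1)
KU@1: {T} ∪ {C} = {C,T} (union, +1)
DKSU@1: {G,T} ∩ {C,T} = {T} (intersection, +0)
DS@2: {A} ∪ {T} = {A,T} (union, +1)
KU@2: {A} ∪ {C} = {A,C} (union, +1)
DKSU@2: {A,T} ∩ {A,C} = {A} (intersection, +0)
DS@3: {C} ∩ {C} = {C} (intersection, +0)
KU@3: {C} ∩ {C} = {C} (intersection, +0)
DKSU@3: {C} ∩ {C} = {C} (intersection, +0)
DS@4: {G} ∪ {A} = {A,G} (union, +1)
KU@4: {T} ∩ {T} = {T} (intersection, +0)
DKSU@4: {A,G} ∪ {T} = {A,G,T} (union, +1)
DS@5: {G} ∪ {A} = {A,G} (union, +1)
KU@5: {T} ∪ {G} = {G,T} (union, +1)
DKSU@5: {A,G} ∩ {G,T} = {G} (intersection, +0)
DS@6: {A} ∩ {A} = {A} (intersection, +0)
KU@6: {G} ∪ {C} = {C,G} (union, +1)
DKSU@6: {A} ∪ {C,G} = {A,C,G} (union, +1)
DS@7: {G} ∪ {T} = {G,T} (union, +1)
KU@7: {A} ∪ {G} = {A,G} (union, +1)
DKSU@7: {G,T} ∩ {A,G} = {G} (intersection, +0)
per-site changes: [1, 2, 2, 0, 2, 2, 2, 2]; total = 13

A,C,G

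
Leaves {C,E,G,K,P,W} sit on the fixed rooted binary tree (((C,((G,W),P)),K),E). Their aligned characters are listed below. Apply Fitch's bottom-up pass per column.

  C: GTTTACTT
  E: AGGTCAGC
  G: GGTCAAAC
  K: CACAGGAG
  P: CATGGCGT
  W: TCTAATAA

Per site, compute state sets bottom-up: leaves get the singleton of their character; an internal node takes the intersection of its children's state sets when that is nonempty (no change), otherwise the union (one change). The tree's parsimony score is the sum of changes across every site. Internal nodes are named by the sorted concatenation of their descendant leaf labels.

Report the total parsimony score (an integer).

28

site 0, node GW: G={G} ∪ W={T} → {G,T} (+1)
site 0, node GPW: GW={G,T} ∪ P={C} → {C,G,T} (+1)
site 0, node CGPW: C={G} ∩ GPW={C,G,T} → {G} (+0)
site 0, node CGKPW: CGPW={G} ∪ K={C} → {C,G} (+1)
site 0, node CEGKPW: CGKPW={C,G} ∪ E={A} → {A,C,G} (+1)
site 1, node GW: G={G} ∪ W={C} → {C,G} (+1)
site 1, node GPW: GW={C,G} ∪ P={A} → {A,C,G} (+1)
site 1, node CGPW: C={T} ∪ GPW={A,C,G} → {A,C,G,T} (+1)
site 1, node CGKPW: CGPW={A,C,G,T} ∩ K={A} → {A} (+0)
site 1, node CEGKPW: CGKPW={A} ∪ E={G} → {A,G} (+1)
site 2, node GW: G={T} ∩ W={T} → {T} (+0)
site 2, node GPW: GW={T} ∩ P={T} → {T} (+0)
site 2, node CGPW: C={T} ∩ GPW={T} → {T} (+0)
site 2, node CGKPW: CGPW={T} ∪ K={C} → {C,T} (+1)
site 2, node CEGKPW: CGKPW={C,T} ∪ E={G} → {C,G,T} (+1)
site 3, node GW: G={C} ∪ W={A} → {A,C} (+1)
site 3, node GPW: GW={A,C} ∪ P={G} → {A,C,G} (+1)
site 3, node CGPW: C={T} ∪ GPW={A,C,G} → {A,C,G,T} (+1)
site 3, node CGKPW: CGPW={A,C,G,T} ∩ K={A} → {A} (+0)
site 3, node CEGKPW: CGKPW={A} ∪ E={T} → {A,T} (+1)
site 4, node GW: G={A} ∩ W={A} → {A} (+0)
site 4, node GPW: GW={A} ∪ P={G} → {A,G} (+1)
site 4, node CGPW: C={A} ∩ GPW={A,G} → {A} (+0)
site 4, node CGKPW: CGPW={A} ∪ K={G} → {A,G} (+1)
site 4, node CEGKPW: CGKPW={A,G} ∪ E={C} → {A,C,G} (+1)
site 5, node GW: G={A} ∪ W={T} → {A,T} (+1)
site 5, node GPW: GW={A,T} ∪ P={C} → {A,C,T} (+1)
site 5, node CGPW: C={C} ∩ GPW={A,C,T} → {C} (+0)
site 5, node CGKPW: CGPW={C} ∪ K={G} → {C,G} (+1)
site 5, node CEGKPW: CGKPW={C,G} ∪ E={A} → {A,C,G} (+1)
site 6, node GW: G={A} ∩ W={A} → {A} (+0)
site 6, node GPW: GW={A} ∪ P={G} → {A,G} (+1)
site 6, node CGPW: C={T} ∪ GPW={A,G} → {A,G,T} (+1)
site 6, node CGKPW: CGPW={A,G,T} ∩ K={A} → {A} (+0)
site 6, node CEGKPW: CGKPW={A} ∪ E={G} → {A,G} (+1)
site 7, node GW: G={C} ∪ W={A} → {A,C} (+1)
site 7, node GPW: GW={A,C} ∪ P={T} → {A,C,T} (+1)
site 7, node CGPW: C={T} ∩ GPW={A,C,T} → {T} (+0)
site 7, node CGKPW: CGPW={T} ∪ K={G} → {G,T} (+1)
site 7, node CEGKPW: CGKPW={G,T} ∪ E={C} → {C,G,T} (+1)
per-site changes: [4, 4, 2, 4, 3, 4, 3, 4]; total = 28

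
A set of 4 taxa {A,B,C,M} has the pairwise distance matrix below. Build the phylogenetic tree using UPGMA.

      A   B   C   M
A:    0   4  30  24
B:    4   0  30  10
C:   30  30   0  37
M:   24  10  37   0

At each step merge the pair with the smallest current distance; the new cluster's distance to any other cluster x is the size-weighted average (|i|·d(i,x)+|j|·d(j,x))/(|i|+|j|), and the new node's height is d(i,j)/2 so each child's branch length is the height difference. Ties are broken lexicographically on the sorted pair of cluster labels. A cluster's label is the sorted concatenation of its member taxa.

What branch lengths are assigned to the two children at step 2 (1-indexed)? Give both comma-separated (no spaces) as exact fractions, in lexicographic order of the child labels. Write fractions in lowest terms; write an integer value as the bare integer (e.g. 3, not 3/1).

step 1: merge (A,B) at d=4; branch lengths A→2, B→2; new cluster AB
  updated: d(AB,C)=30, d(AB,M)=17
step 2: merge (AB,M) at d=17; branch lengths AB→13/2, M→17/2; new cluster ABM
  updated: d(ABM,C)=97/3
step 3: merge (ABM,C) at d=97/3; branch lengths ABM→23/3, C→97/6; new cluster ABCM
final tree: (((A:2,B:2):13/2,M:17/2):23/3,C:97/6)
total length: 257/6

13/2,17/2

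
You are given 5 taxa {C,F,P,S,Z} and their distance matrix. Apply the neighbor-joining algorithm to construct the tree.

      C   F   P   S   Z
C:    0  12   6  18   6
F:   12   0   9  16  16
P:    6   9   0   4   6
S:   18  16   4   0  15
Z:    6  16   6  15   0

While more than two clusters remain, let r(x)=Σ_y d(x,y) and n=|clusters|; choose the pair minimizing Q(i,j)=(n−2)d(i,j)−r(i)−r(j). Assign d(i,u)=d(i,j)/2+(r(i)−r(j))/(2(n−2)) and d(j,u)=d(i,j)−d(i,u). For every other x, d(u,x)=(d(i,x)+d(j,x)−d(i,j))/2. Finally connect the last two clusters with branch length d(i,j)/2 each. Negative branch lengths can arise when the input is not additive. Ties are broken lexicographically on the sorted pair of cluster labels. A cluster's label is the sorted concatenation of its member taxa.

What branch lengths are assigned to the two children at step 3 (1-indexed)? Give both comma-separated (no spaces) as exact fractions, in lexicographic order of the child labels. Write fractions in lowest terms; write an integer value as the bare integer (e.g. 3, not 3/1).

23/8,-19/8

1. join C+Z (d=6, Q=-67) ⇒ CZ; edges |C|=17/6, |Z|=19/6
  updated: d(CZ,F)=11, d(CZ,P)=3, d(CZ,S)=27/2
2. join CZ+F (d=11, Q=-83/2) ⇒ CFZ; edges |CZ|=27/8, |F|=61/8
  updated: d(CFZ,P)=1/2, d(CFZ,S)=37/4
3. join CFZ+P (d=1/2, Q=-55/4) ⇒ CFPZ; edges |CFZ|=23/8, |P|=-19/8
  updated: d(CFPZ,S)=51/8
4. join CFPZ+S (d=51/8) ⇒ CFPSZ; edges |CFPZ|=51/16, |S|=51/16
final tree: ((((C:17/6,Z:19/6):27/8,F:61/8):23/8,P:-19/8):51/16,S:51/16)
total length: 191/8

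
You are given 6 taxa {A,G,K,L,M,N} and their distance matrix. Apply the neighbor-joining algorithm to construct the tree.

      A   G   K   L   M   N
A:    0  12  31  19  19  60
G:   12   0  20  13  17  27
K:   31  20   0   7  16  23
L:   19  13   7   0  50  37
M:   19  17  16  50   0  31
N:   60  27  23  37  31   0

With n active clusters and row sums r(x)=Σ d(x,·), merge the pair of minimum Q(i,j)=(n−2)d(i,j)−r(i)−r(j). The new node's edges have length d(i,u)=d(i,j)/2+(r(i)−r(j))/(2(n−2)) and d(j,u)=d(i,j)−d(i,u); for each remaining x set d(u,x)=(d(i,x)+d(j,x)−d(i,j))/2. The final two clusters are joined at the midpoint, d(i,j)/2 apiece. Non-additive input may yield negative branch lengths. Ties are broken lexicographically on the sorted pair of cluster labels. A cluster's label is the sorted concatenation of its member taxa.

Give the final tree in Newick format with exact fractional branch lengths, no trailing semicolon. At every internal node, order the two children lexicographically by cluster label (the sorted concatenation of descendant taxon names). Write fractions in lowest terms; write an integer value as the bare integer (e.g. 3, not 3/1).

iteration 1: select A,M (d=19, Q=-198); attach at lengths (21/2, 17/2); label the merged cluster AM
  updated: d(AM,G)=5, d(AM,K)=14, d(AM,L)=25, d(AM,N)=36
iteration 2: select AM,G (d=5, Q=-130); attach at lengths (5, 0); label the merged cluster AGM
  updated: d(AGM,K)=29/2, d(AGM,L)=33/2, d(AGM,N)=29
iteration 3: select AGM,N (d=29, Q=-91); attach at lengths (29/4, 87/4); label the merged cluster AGMN
  updated: d(AGMN,K)=17/4, d(AGMN,L)=49/4
iteration 4: select AGMN,K (d=17/4, Q=-47/2); attach at lengths (19/4, -1/2); label the merged cluster AGKMN
  updated: d(AGKMN,L)=15/2
iteration 5: select AGKMN,L (d=15/2); attach at lengths (15/4, 15/4); label the merged cluster AGKLMN
final tree: (((((A:21/2,M:17/2):5,G:0):29/4,N:87/4):19/4,K:-1/2):15/4,L:15/4)
total length: 259/4

(((((A:21/2,M:17/2):5,G:0):29/4,N:87/4):19/4,K:-1/2):15/4,L:15/4)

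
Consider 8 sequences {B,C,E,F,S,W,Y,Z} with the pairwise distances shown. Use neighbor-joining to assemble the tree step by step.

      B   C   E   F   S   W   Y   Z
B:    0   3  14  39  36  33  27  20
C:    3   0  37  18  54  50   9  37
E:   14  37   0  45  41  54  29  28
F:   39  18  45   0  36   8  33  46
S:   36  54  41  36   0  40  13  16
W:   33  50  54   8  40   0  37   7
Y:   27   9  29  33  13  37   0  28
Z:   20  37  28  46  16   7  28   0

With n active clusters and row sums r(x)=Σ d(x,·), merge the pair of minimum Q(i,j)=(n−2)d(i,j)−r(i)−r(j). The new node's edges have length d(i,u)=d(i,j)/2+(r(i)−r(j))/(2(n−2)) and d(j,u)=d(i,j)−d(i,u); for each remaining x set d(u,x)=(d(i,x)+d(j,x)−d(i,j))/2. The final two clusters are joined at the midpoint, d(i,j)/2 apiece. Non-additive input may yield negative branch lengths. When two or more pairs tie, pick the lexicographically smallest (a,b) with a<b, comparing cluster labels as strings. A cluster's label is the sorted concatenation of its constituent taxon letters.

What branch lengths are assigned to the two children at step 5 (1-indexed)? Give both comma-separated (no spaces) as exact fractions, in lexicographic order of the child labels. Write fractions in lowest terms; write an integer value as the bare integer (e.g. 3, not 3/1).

55/8,57/8

iteration 1: select F,W (d=8, Q=-406); attach at lengths (11/3, 13/3); label the merged cluster FW
  updated: d(B,FW)=32, d(C,FW)=30, d(E,FW)=91/2, d(FW,S)=34, d(FW,Y)=31, d(FW,Z)=45/2
iteration 2: select B,C (d=3, Q=-287); attach at lengths (-23/10, 53/10); label the merged cluster BC
  updated: d(BC,E)=24, d(BC,FW)=59/2, d(BC,S)=87/2, d(BC,Y)=33/2, d(BC,Z)=27
iteration 3: select S,Y (d=13, Q=-213); attach at lengths (41/4, 11/4); label the merged cluster SY
  updated: d(BC,SY)=47/2, d(E,SY)=57/2, d(FW,SY)=26, d(SY,Z)=31/2
iteration 4: select BC,E (d=24, Q=-158); attach at lengths (25/3, 47/3); label the merged cluster BCE
  updated: d(BCE,FW)=51/2, d(BCE,SY)=14, d(BCE,Z)=31/2
iteration 5: select BCE,SY (d=14, Q=-165/2); attach at lengths (55/8, 57/8); label the merged cluster BCESY
  updated: d(BCESY,FW)=75/4, d(BCESY,Z)=17/2
iteration 6: select BCESY,FW (d=75/4, Q=-199/4); attach at lengths (19/8, 131/8); label the merged cluster BCEFSWY
  updated: d(BCEFSWY,Z)=49/8
iteration 7: select BCEFSWY,Z (d=49/8); attach at lengths (49/16, 49/16); label the merged cluster BCEFSWYZ
final tree: (((((B:-23/10,C:53/10):25/3,E:47/3):55/8,(S:41/4,Y:11/4):57/8):19/8,(F:11/3,W:13/3):131/8):49/16,Z:49/16)
total length: 695/8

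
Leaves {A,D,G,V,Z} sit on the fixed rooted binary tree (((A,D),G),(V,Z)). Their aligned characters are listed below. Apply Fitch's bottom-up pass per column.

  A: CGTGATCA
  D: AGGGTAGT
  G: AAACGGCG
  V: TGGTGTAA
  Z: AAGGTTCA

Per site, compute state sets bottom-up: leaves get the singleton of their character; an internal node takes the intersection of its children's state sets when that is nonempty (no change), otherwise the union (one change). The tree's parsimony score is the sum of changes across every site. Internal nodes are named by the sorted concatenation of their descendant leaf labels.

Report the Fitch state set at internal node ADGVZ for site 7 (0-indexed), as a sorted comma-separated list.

A

AD@0: {C} ∪ {A} = {A,C} (union, +1)
ADG@0: {A,C} ∩ {A} = {A} (intersection, +0)
VZ@0: {T} ∪ {A} = {A,T} (union, +1)
ADGVZ@0: {A} ∩ {A,T} = {A} (intersection, +0)
AD@1: {G} ∩ {G} = {G} (intersection, +0)
ADG@1: {G} ∪ {A} = {A,G} (union, +1)
VZ@1: {G} ∪ {A} = {A,G} (union, +1)
ADGVZ@1: {A,G} ∩ {A,G} = {A,G} (intersection, +0)
AD@2: {T} ∪ {G} = {G,T} (union, +1)
ADG@2: {G,T} ∪ {A} = {A,G,T} (union, +1)
VZ@2: {G} ∩ {G} = {G} (intersection, +0)
ADGVZ@2: {A,G,T} ∩ {G} = {G} (intersection, +0)
AD@3: {G} ∩ {G} = {G} (intersection, +0)
ADG@3: {G} ∪ {C} = {C,G} (union, +1)
VZ@3: {T} ∪ {G} = {G,T} (union, +1)
ADGVZ@3: {C,G} ∩ {G,T} = {G} (intersection, +0)
AD@4: {A} ∪ {T} = {A,T} (union, +1)
ADG@4: {A,T} ∪ {G} = {A,G,T} (union, +1)
VZ@4: {G} ∪ {T} = {G,T} (union, +1)
ADGVZ@4: {A,G,T} ∩ {G,T} = {G,T} (intersection, +0)
AD@5: {T} ∪ {A} = {A,T} (union, +1)
ADG@5: {A,T} ∪ {G} = {A,G,T} (union, +1)
VZ@5: {T} ∩ {T} = {T} (intersection, +0)
ADGVZ@5: {A,G,T} ∩ {T} = {T} (intersection, +0)
AD@6: {C} ∪ {G} = {C,G} (union, +1)
ADG@6: {C,G} ∩ {C} = {C} (intersection, +0)
VZ@6: {A} ∪ {C} = {A,C} (union, +1)
ADGVZ@6: {C} ∩ {A,C} = {C} (intersection, +0)
AD@7: {A} ∪ {T} = {A,T} (union, +1)
ADG@7: {A,T} ∪ {G} = {A,G,T} (union, +1)
VZ@7: {A} ∩ {A} = {A} (intersection, +0)
ADGVZ@7: {A,G,T} ∩ {A} = {A} (intersection, +0)
per-site changes: [2, 2, 2, 2, 3, 2, 2, 2]; total = 17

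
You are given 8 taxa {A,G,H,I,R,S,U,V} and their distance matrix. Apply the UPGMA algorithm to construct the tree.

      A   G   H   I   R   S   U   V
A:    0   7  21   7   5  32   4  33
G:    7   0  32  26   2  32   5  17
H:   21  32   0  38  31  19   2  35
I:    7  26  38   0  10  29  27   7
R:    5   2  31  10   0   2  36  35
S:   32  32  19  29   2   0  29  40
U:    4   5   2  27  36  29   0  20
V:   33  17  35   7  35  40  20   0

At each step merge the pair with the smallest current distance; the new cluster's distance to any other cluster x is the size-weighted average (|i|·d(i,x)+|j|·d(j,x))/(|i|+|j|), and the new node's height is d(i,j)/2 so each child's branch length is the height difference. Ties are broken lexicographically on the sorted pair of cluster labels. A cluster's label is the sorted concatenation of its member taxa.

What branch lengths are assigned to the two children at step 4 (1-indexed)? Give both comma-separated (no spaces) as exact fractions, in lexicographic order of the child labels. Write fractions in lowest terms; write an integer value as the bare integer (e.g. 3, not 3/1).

7/2,7/2

step 1: merge (G,R) at d=2; branch lengths G→1, R→1; new cluster GR
  updated: d(A,GR)=6, d(GR,H)=63/2, d(GR,I)=18, d(GR,S)=17, d(GR,U)=41/2, d(GR,V)=26
step 2: merge (H,U) at d=2; branch lengths H→1, U→1; new cluster HU
  updated: d(A,HU)=25/2, d(GR,HU)=26, d(HU,I)=65/2, d(HU,S)=24, d(HU,V)=55/2
step 3: merge (A,GR) at d=6; branch lengths A→3, GR→2; new cluster AGR
  updated: d(AGR,HU)=43/2, d(AGR,I)=43/3, d(AGR,S)=22, d(AGR,V)=85/3
step 4: merge (I,V) at d=7; branch lengths I→7/2, V→7/2; new cluster IV
  updated: d(AGR,IV)=64/3, d(HU,IV)=30, d(IV,S)=69/2
step 5: merge (AGR,IV) at d=64/3; branch lengths AGR→23/3, IV→43/6; new cluster AGIRV
  updated: d(AGIRV,HU)=249/10, d(AGIRV,S)=27
step 6: merge (HU,S) at d=24; branch lengths HU→11, S→12; new cluster HSU
  updated: d(AGIRV,HSU)=128/5
step 7: merge (AGIRV,HSU) at d=128/5; branch lengths AGIRV→32/15, HSU→4/5; new cluster AGHIRSUV
final tree: (((A:3,(G:1,R:1):2):23/3,(I:7/2,V:7/2):43/6):32/15,((H:1,U:1):11,S:12):4/5)
total length: 1703/30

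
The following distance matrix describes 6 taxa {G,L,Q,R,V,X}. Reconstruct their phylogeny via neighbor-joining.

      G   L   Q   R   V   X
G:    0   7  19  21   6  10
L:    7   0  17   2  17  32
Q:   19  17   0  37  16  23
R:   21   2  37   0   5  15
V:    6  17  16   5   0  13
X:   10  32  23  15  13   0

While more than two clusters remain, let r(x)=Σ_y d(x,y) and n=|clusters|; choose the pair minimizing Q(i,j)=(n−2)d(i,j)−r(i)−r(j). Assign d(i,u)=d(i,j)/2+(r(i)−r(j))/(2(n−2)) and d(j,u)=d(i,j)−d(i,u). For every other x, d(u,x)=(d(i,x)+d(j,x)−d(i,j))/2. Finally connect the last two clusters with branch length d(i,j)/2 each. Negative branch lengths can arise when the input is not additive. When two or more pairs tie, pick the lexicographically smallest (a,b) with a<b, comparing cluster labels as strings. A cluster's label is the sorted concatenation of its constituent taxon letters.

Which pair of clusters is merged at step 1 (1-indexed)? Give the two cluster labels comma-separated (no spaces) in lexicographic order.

L,R

1. join L+R (d=2, Q=-147) ⇒ LR; edges |L|=3/8, |R|=13/8
  updated: d(G,LR)=13, d(LR,Q)=26, d(LR,V)=10, d(LR,X)=45/2
2. join G+X (d=10, Q=-173/2) ⇒ GX; edges |G|=19/12, |X|=101/12
  updated: d(GX,LR)=51/4, d(GX,Q)=16, d(GX,V)=9/2
3. join GX+Q (d=16, Q=-237/4) ⇒ GQX; edges |GX|=29/16, |Q|=227/16
  updated: d(GQX,LR)=91/8, d(GQX,V)=9/4
4. join GQX+LR (d=91/8, Q=-189/8) ⇒ GLQRX; edges |GQX|=29/16, |LR|=153/16
  updated: d(GLQRX,V)=7/16
5. join GLQRX+V (d=7/16) ⇒ GLQRVX; edges |GLQRX|=7/32, |V|=7/32
final tree: ((((G:19/12,X:101/12):29/16,Q:227/16):29/16,(L:3/8,R:13/8):153/16):7/32,V:7/32)
total length: 637/16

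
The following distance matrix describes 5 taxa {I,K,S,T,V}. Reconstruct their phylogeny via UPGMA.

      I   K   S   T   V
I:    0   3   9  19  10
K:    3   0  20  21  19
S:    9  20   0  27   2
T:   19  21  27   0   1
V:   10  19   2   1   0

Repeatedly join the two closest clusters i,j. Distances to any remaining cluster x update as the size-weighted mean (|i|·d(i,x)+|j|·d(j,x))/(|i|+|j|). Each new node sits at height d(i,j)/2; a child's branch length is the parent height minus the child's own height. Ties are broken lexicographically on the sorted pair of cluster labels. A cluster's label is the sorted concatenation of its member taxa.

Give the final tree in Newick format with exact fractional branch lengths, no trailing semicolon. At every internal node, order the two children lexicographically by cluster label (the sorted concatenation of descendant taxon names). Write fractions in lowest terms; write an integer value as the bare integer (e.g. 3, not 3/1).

iteration 1: select T,V (d=1); attach at lengths (1/2, 1/2); label the merged cluster TV
  updated: d(I,TV)=29/2, d(K,TV)=20, d(S,TV)=29/2
iteration 2: select I,K (d=3); attach at lengths (3/2, 3/2); label the merged cluster IK
  updated: d(IK,S)=29/2, d(IK,TV)=69/4
iteration 3: select IK,S (d=29/2); attach at lengths (23/4, 29/4); label the merged cluster IKS
  updated: d(IKS,TV)=49/3
iteration 4: select IKS,TV (d=49/3); attach at lengths (11/12, 23/3); label the merged cluster IKSTV
final tree: (((I:3/2,K:3/2):23/4,S:29/4):11/12,(T:1/2,V:1/2):23/3)
total length: 307/12

(((I:3/2,K:3/2):23/4,S:29/4):11/12,(T:1/2,V:1/2):23/3)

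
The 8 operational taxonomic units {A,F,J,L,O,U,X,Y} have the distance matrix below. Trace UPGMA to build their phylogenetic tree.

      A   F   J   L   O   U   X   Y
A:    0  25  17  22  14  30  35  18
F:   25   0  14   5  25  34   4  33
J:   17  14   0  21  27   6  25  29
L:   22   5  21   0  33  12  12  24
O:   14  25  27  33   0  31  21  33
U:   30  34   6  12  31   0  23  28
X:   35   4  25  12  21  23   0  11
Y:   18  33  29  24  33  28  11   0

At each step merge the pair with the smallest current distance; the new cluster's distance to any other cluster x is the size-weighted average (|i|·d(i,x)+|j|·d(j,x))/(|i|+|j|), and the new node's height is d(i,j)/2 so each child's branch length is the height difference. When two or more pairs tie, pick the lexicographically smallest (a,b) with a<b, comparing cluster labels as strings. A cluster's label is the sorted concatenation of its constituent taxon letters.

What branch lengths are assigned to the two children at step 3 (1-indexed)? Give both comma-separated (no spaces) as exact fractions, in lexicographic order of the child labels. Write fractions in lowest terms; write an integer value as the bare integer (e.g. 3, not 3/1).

9/4,17/4

iteration 1: select F,X (d=4); attach at lengths (2, 2); label the merged cluster FX
  updated: d(A,FX)=30, d(FX,J)=39/2, d(FX,L)=17/2, d(FX,O)=23, d(FX,U)=57/2, d(FX,Y)=22
iteration 2: select J,U (d=6); attach at lengths (3, 3); label the merged cluster JU
  updated: d(A,JU)=47/2, d(FX,JU)=24, d(JU,L)=33/2, d(JU,O)=29, d(JU,Y)=57/2
iteration 3: select FX,L (d=17/2); attach at lengths (9/4, 17/4); label the merged cluster FLX
  updated: d(A,FLX)=82/3, d(FLX,JU)=43/2, d(FLX,O)=79/3, d(FLX,Y)=68/3
iteration 4: select A,O (d=14); attach at lengths (7, 7); label the merged cluster AO
  updated: d(AO,FLX)=161/6, d(AO,JU)=105/4, d(AO,Y)=51/2
iteration 5: select FLX,JU (d=43/2); attach at lengths (13/2, 31/4); label the merged cluster FJLUX
  updated: d(AO,FJLUX)=133/5, d(FJLUX,Y)=25
iteration 6: select FJLUX,Y (d=25); attach at lengths (7/4, 25/2); label the merged cluster FJLUXY
  updated: d(AO,FJLUXY)=317/12
iteration 7: select AO,FJLUXY (d=317/12); attach at lengths (149/24, 17/24); label the merged cluster AFJLOUXY
final tree: ((A:7,O:7):149/24,((((F:2,X:2):9/4,L:17/4):13/2,(J:3,U:3):31/4):7/4,Y:25/2):17/24)
total length: 791/12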